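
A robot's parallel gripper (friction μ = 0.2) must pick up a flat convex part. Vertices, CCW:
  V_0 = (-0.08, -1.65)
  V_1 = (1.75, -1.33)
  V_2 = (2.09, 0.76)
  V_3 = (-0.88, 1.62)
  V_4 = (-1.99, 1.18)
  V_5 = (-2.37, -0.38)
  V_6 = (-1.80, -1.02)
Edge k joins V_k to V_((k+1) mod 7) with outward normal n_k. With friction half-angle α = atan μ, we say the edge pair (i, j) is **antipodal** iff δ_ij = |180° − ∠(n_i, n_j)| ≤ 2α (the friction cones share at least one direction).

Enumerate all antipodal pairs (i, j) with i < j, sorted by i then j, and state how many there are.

count = 3; pairs: (0,3), (1,4), (2,6)

α = atan 0.2 = 11.31°;  2α = 22.62°
n_0 = (+0.1722, -0.9851)
n_1 = (+0.9870, -0.1606)
n_2 = (+0.2781, +0.9605)
n_3 = (-0.3685, +0.9296)
n_4 = (-0.9716, +0.2367)
n_5 = (-0.7468, -0.6651)
n_6 = (-0.3439, -0.9390)
  (0,1): δ = 109.16°  ·
  (0,2): δ = 26.07°  ·
  (0,3): δ = 11.70°  ✓
  (0,4): δ = 66.39°  ·
  (0,5): δ = 121.77°  ·
  (0,6): δ = 149.96°  ·
  (1,2): δ = 96.91°  ·
  (1,3): δ = 59.14°  ·
  (1,4): δ = 4.45°  ✓
  (1,5): δ = 50.93°  ·
  (1,6): δ = 79.12°  ·
  (2,3): δ = 142.23°  ·
  (2,4): δ = 87.54°  ·
  (2,5): δ = 32.16°  ·
  (2,6): δ = 3.97°  ✓
  (3,4): δ = 125.31°  ·
  (3,5): δ = 69.93°  ·
  (3,6): δ = 41.74°  ·
  (4,5): δ = 124.62°  ·
  (4,6): δ = 96.43°  ·
  (5,6): δ = 151.81°  ·
antipodal pairs: 3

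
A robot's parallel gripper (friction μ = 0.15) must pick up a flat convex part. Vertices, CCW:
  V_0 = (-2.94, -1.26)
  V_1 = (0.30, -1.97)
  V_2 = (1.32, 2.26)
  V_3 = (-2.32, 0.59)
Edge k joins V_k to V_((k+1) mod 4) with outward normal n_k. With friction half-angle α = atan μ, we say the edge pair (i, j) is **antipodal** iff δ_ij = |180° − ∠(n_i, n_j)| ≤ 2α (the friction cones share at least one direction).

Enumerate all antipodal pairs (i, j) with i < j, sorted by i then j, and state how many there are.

count = 1; pairs: (1,3)

α = atan 0.15 = 8.53°;  2α = 17.06°
n_0 = (-0.2141, -0.9768)
n_1 = (+0.9721, -0.2344)
n_2 = (-0.4170, +0.9089)
n_3 = (-0.9482, +0.3178)
  (0,1): δ = 91.20°  ·
  (0,2): δ = 37.01°  ·
  (0,3): δ = 83.83°  ·
  (1,2): δ = 51.80°  ·
  (1,3): δ = 4.97°  ✓
  (2,3): δ = 133.17°  ·
antipodal pairs: 1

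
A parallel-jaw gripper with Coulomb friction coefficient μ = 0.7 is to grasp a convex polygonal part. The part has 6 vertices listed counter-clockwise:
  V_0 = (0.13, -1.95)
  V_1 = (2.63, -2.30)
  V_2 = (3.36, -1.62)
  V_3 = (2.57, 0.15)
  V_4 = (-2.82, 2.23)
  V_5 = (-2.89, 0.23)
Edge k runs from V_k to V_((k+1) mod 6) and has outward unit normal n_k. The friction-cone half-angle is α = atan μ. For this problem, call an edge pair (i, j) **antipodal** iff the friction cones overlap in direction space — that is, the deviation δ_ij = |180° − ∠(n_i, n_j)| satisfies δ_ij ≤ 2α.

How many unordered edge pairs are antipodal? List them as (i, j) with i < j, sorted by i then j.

α = atan 0.7 = 34.99°;  2α = 69.98°
n_0 = (-0.1386, -0.9903)
n_1 = (+0.6816, -0.7317)
n_2 = (+0.9132, +0.4076)
n_3 = (+0.3600, +0.9329)
n_4 = (-0.9994, +0.0350)
n_5 = (-0.5853, -0.8108)
  (0,1): δ = 129.06°  ·
  (0,2): δ = 57.98°  ✓
  (0,3): δ = 13.13°  ✓
  (0,4): δ = 95.97°  ·
  (0,5): δ = 152.15°  ·
  (1,2): δ = 108.92°  ·
  (1,3): δ = 64.07°  ✓
  (1,4): δ = 45.03°  ✓
  (1,5): δ = 101.21°  ·
  (2,3): δ = 135.15°  ·
  (2,4): δ = 26.06°  ✓
  (2,5): δ = 30.12°  ✓
  (3,4): δ = 70.90°  ·
  (3,5): δ = 14.72°  ✓
  (4,5): δ = 123.82°  ·
antipodal pairs: 7

count = 7; pairs: (0,2), (0,3), (1,3), (1,4), (2,4), (2,5), (3,5)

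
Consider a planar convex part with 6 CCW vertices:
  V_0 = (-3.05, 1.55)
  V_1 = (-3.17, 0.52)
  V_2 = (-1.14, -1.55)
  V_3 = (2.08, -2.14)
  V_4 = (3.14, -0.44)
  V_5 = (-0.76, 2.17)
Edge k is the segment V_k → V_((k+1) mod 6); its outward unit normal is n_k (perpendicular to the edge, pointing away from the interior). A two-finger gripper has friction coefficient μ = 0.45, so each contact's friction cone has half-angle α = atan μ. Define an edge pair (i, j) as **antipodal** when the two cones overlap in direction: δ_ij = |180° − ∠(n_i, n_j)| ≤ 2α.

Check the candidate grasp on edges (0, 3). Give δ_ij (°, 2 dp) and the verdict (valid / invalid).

α = atan 0.45 = 24.23°;  2α = 48.46°
edge 0: e_0 = (-0.12, -1.03);  n_0 = (-0.9933, +0.1157)
edge 3: e_3 = (+1.06, +1.70);  n_3 = (+0.8486, -0.5291)
∠(n_0, n_3) = 154.70°
δ = |180° − 154.70°| = 25.30°
25.30° ≤ 2α = 48.46°  →  valid

δ = 25.30°, valid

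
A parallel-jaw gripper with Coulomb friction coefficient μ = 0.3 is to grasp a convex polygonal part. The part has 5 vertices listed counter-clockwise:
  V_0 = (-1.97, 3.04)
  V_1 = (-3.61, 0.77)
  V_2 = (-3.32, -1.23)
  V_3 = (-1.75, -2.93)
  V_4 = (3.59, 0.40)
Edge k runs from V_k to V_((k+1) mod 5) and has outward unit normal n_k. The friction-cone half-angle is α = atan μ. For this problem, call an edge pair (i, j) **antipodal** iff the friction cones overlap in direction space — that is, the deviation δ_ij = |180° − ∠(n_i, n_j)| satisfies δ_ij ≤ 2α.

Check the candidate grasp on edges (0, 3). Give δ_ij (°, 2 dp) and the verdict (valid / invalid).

α = atan 0.3 = 16.70°;  2α = 33.40°
edge 0: e_0 = (-1.64, -2.27);  n_0 = (-0.8106, +0.5856)
edge 3: e_3 = (+5.34, +3.33);  n_3 = (+0.5291, -0.8485)
∠(n_0, n_3) = 157.79°
δ = |180° − 157.79°| = 22.21°
22.21° ≤ 2α = 33.40°  →  valid

δ = 22.21°, valid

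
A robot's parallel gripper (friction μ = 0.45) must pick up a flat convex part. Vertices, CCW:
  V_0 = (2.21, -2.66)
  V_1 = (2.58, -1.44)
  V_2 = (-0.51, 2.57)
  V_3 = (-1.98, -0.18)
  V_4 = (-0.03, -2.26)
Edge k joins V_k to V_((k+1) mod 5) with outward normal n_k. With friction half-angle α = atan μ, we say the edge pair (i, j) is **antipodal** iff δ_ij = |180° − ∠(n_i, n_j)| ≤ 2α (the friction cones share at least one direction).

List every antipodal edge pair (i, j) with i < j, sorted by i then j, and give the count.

α = atan 0.45 = 24.23°;  2α = 48.46°
n_0 = (+0.9570, -0.2902)
n_1 = (+0.7921, +0.6104)
n_2 = (-0.8819, +0.4714)
n_3 = (-0.7295, -0.6839)
n_4 = (-0.1758, -0.9844)
  (0,1): δ = 125.51°  ·
  (0,2): δ = 11.26°  ✓
  (0,3): δ = 60.02°  ·
  (0,4): δ = 96.75°  ·
  (1,2): δ = 65.74°  ·
  (1,3): δ = 5.54°  ✓
  (1,4): δ = 42.26°  ✓
  (2,3): δ = 108.72°  ·
  (2,4): δ = 72.00°  ·
  (3,4): δ = 143.28°  ·
antipodal pairs: 3

count = 3; pairs: (0,2), (1,3), (1,4)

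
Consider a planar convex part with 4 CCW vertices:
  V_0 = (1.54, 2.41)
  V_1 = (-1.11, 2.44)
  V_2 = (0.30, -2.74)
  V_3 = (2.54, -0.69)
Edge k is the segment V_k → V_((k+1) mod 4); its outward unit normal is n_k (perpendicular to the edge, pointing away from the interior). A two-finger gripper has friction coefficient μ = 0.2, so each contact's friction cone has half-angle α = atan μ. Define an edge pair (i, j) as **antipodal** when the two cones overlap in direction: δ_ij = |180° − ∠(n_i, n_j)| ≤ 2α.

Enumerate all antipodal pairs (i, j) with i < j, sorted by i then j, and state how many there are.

α = atan 0.2 = 11.31°;  2α = 22.62°
n_0 = (+0.0113, +0.9999)
n_1 = (-0.9649, -0.2626)
n_2 = (+0.6751, -0.7377)
n_3 = (+0.9517, +0.3070)
  (0,1): δ = 74.12°  ·
  (0,2): δ = 43.11°  ·
  (0,3): δ = 108.53°  ·
  (1,2): δ = 62.76°  ·
  (1,3): δ = 2.65°  ✓
  (2,3): δ = 114.59°  ·
antipodal pairs: 1

count = 1; pairs: (1,3)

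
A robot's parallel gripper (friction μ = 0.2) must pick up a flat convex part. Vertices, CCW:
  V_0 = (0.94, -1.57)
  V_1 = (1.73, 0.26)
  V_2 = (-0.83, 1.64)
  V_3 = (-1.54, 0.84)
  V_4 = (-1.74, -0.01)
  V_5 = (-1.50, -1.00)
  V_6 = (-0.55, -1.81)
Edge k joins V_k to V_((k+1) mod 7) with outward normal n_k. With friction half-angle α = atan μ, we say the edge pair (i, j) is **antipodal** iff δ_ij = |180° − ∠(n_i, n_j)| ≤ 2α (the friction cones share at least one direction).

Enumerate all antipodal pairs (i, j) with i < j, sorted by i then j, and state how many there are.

α = atan 0.2 = 11.31°;  2α = 22.62°
n_0 = (+0.9181, -0.3963)
n_1 = (+0.4745, +0.8803)
n_2 = (-0.7479, +0.6638)
n_3 = (-0.9734, +0.2290)
n_4 = (-0.9719, -0.2356)
n_5 = (-0.6488, -0.7610)
n_6 = (+0.1590, -0.9873)
  (0,1): δ = 94.98°  ·
  (0,2): δ = 18.24°  ✓
  (0,3): δ = 10.11°  ✓
  (0,4): δ = 36.98°  ·
  (0,5): δ = 72.90°  ·
  (0,6): δ = 122.50°  ·
  (1,2): δ = 103.26°  ·
  (1,3): δ = 74.91°  ·
  (1,4): δ = 48.05°  ·
  (1,5): δ = 12.12°  ✓
  (1,6): δ = 37.48°  ·
  (2,3): δ = 151.65°  ·
  (2,4): δ = 124.78°  ·
  (2,5): δ = 88.86°  ·
  (2,6): δ = 39.26°  ·
  (3,4): δ = 153.13°  ·
  (3,5): δ = 117.21°  ·
  (3,6): δ = 67.61°  ·
  (4,5): δ = 144.08°  ·
  (4,6): δ = 94.48°  ·
  (5,6): δ = 130.40°  ·
antipodal pairs: 3

count = 3; pairs: (0,2), (0,3), (1,5)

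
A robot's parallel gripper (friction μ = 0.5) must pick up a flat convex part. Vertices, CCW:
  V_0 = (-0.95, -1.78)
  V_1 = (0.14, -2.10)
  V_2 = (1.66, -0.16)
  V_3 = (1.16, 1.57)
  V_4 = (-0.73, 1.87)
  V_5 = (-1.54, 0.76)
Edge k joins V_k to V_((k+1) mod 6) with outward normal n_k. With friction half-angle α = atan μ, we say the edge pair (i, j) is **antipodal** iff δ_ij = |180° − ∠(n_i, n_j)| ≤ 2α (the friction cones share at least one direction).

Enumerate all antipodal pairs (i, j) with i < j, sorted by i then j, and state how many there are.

count = 5; pairs: (0,3), (1,4), (1,5), (2,4), (2,5)

α = atan 0.5 = 26.57°;  2α = 53.13°
n_0 = (-0.2817, -0.9595)
n_1 = (+0.7872, -0.6167)
n_2 = (+0.9607, +0.2777)
n_3 = (+0.1568, +0.9876)
n_4 = (-0.8078, +0.5895)
n_5 = (-0.9741, -0.2263)
  (0,1): δ = 111.72°  ·
  (0,2): δ = 57.52°  ·
  (0,3): δ = 7.34°  ✓
  (0,4): δ = 70.24°  ·
  (0,5): δ = 119.44°  ·
  (1,2): δ = 125.80°  ·
  (1,3): δ = 60.94°  ·
  (1,4): δ = 1.96°  ✓
  (1,5): δ = 51.16°  ✓
  (2,3): δ = 115.14°  ·
  (2,4): δ = 52.24°  ✓
  (2,5): δ = 3.04°  ✓
  (3,4): δ = 117.10°  ·
  (3,5): δ = 67.90°  ·
  (4,5): δ = 130.80°  ·
antipodal pairs: 5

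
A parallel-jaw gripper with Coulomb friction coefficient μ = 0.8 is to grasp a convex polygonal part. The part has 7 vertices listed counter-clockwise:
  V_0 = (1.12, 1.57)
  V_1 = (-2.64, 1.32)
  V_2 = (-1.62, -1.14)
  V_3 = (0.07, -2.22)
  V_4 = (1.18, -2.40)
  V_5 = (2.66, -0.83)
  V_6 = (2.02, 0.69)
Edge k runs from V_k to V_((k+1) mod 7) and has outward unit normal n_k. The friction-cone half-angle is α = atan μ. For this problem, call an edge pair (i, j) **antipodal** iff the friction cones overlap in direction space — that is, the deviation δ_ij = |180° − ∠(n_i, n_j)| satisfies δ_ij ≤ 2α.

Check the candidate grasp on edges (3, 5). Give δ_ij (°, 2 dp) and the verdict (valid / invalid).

α = atan 0.8 = 38.66°;  2α = 77.32°
edge 3: e_3 = (+1.11, -0.18);  n_3 = (-0.1601, -0.9871)
edge 5: e_5 = (-0.64, +1.52);  n_5 = (+0.9216, +0.3881)
∠(n_3, n_5) = 122.04°
δ = |180° − 122.04°| = 57.96°
57.96° ≤ 2α = 77.32°  →  valid

δ = 57.96°, valid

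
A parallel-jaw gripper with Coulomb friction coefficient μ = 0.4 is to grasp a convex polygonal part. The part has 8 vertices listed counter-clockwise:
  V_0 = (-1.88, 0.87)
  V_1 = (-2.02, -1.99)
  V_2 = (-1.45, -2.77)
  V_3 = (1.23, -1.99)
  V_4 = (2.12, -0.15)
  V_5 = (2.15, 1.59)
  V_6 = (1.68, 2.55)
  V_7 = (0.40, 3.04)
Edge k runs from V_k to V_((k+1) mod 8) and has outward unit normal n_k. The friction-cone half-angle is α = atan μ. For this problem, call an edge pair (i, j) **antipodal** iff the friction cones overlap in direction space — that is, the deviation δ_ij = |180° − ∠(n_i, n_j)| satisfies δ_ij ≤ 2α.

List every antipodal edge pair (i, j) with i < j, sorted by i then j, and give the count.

α = atan 0.4 = 21.80°;  2α = 43.60°
n_0 = (-0.9988, +0.0489)
n_1 = (-0.8074, -0.5900)
n_2 = (+0.2794, -0.9602)
n_3 = (+0.9002, -0.4354)
n_4 = (+0.9999, -0.0172)
n_5 = (+0.8981, +0.4397)
n_6 = (+0.3575, +0.9339)
n_7 = (-0.6894, +0.7244)
  (0,1): δ = 141.04°  ·
  (0,2): δ = 70.97°  ·
  (0,3): δ = 23.01°  ✓
  (0,4): δ = 1.81°  ✓
  (0,5): δ = 28.89°  ✓
  (0,6): δ = 71.85°  ·
  (0,7): δ = 136.39°  ·
  (1,2): δ = 109.93°  ·
  (1,3): δ = 61.97°  ·
  (1,4): δ = 37.15°  ✓
  (1,5): δ = 10.07°  ✓
  (1,6): δ = 32.89°  ✓
  (1,7): δ = 97.43°  ·
  (2,3): δ = 132.04°  ·
  (2,4): δ = 107.22°  ·
  (2,5): δ = 80.14°  ·
  (2,6): δ = 37.17°  ✓
  (2,7): δ = 27.36°  ✓
  (3,4): δ = 155.17°  ·
  (3,5): δ = 128.10°  ·
  (3,6): δ = 85.13°  ·
  (3,7): δ = 20.60°  ✓
  (4,5): δ = 152.93°  ·
  (4,6): δ = 109.96°  ·
  (4,7): δ = 45.43°  ·
  (5,6): δ = 137.03°  ·
  (5,7): δ = 72.50°  ·
  (6,7): δ = 115.47°  ·
antipodal pairs: 9

count = 9; pairs: (0,3), (0,4), (0,5), (1,4), (1,5), (1,6), (2,6), (2,7), (3,7)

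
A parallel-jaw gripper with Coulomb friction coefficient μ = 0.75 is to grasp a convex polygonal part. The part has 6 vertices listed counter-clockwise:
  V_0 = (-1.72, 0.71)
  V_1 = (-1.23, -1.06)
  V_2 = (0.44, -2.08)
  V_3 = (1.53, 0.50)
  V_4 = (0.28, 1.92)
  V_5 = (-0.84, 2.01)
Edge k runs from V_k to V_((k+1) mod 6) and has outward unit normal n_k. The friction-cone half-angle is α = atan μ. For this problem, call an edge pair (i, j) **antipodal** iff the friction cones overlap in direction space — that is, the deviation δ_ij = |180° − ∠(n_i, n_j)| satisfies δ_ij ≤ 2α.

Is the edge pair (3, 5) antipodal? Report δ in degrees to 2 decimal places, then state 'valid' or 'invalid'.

α = atan 0.75 = 36.87°;  2α = 73.74°
edge 3: e_3 = (-1.25, +1.42);  n_3 = (+0.7506, +0.6607)
edge 5: e_5 = (-0.88, -1.30);  n_5 = (-0.8281, +0.5606)
∠(n_3, n_5) = 104.55°
δ = |180° − 104.55°| = 75.45°
75.45° > 2α = 73.74°  →  invalid

δ = 75.45°, invalid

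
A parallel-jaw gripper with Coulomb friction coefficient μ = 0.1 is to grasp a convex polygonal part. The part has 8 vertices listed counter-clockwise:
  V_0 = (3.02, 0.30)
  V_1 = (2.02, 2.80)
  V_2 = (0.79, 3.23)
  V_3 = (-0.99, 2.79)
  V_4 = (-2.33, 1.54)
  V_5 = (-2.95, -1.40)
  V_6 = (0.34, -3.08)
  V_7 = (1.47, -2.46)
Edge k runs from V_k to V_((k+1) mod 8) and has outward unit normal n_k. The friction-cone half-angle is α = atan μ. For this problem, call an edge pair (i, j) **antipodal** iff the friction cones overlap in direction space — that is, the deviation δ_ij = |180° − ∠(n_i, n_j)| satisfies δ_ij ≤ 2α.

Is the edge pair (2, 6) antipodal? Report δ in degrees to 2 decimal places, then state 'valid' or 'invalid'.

α = atan 0.1 = 5.71°;  2α = 11.42°
edge 2: e_2 = (-1.78, -0.44);  n_2 = (-0.2400, +0.9708)
edge 6: e_6 = (+1.13, +0.62);  n_6 = (+0.4810, -0.8767)
∠(n_2, n_6) = 165.13°
δ = |180° − 165.13°| = 14.87°
14.87° > 2α = 11.42°  →  invalid

δ = 14.87°, invalid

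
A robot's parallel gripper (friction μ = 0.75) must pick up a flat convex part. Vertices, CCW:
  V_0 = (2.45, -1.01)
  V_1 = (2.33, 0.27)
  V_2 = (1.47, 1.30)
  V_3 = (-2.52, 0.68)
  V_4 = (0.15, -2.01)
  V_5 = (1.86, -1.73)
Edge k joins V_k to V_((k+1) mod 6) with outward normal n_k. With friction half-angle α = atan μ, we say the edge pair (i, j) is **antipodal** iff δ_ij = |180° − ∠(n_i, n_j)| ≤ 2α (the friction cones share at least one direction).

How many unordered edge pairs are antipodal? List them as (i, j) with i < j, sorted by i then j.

α = atan 0.75 = 36.87°;  2α = 73.74°
n_0 = (+0.9956, +0.0933)
n_1 = (+0.7676, +0.6409)
n_2 = (-0.1535, +0.9881)
n_3 = (-0.7097, -0.7045)
n_4 = (+0.1616, -0.9869)
n_5 = (+0.7735, -0.6338)
  (0,1): δ = 145.50°  ·
  (0,2): δ = 86.52°  ·
  (0,3): δ = 39.43°  ✓
  (0,4): δ = 93.94°  ·
  (0,5): δ = 135.31°  ·
  (1,2): δ = 121.03°  ·
  (1,3): δ = 4.93°  ✓
  (1,4): δ = 59.44°  ✓
  (1,5): δ = 100.81°  ·
  (2,3): δ = 54.05°  ✓
  (2,4): δ = 0.47°  ✓
  (2,5): δ = 41.83°  ✓
  (3,4): δ = 125.49°  ·
  (3,5): δ = 84.12°  ·
  (4,5): δ = 138.63°  ·
antipodal pairs: 6

count = 6; pairs: (0,3), (1,3), (1,4), (2,3), (2,4), (2,5)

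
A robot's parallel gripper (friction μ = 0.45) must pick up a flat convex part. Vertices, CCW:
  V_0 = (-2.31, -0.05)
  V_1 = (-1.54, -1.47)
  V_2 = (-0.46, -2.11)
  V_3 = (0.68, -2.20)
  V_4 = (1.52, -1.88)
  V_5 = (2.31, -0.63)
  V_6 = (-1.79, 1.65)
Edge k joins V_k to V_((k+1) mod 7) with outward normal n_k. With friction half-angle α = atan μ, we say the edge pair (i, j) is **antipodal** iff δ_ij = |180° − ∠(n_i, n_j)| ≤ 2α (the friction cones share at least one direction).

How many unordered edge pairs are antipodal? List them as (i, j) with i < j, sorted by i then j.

α = atan 0.45 = 24.23°;  2α = 48.46°
n_0 = (-0.8791, -0.4767)
n_1 = (-0.5098, -0.8603)
n_2 = (-0.0787, -0.9969)
n_3 = (+0.3560, -0.9345)
n_4 = (+0.8453, -0.5342)
n_5 = (+0.4860, +0.8740)
n_6 = (-0.9563, +0.2925)
  (0,1): δ = 149.12°  ·
  (0,2): δ = 122.98°  ·
  (0,3): δ = 97.61°  ·
  (0,4): δ = 60.76°  ·
  (0,5): δ = 32.45°  ✓
  (0,6): δ = 134.52°  ·
  (1,2): δ = 153.86°  ·
  (1,3): δ = 128.49°  ·
  (1,4): δ = 91.64°  ·
  (1,5): δ = 1.57°  ✓
  (1,6): δ = 103.64°  ·
  (2,3): δ = 154.63°  ·
  (2,4): δ = 117.78°  ·
  (2,5): δ = 24.56°  ✓
  (2,6): δ = 77.51°  ·
  (3,4): δ = 143.15°  ·
  (3,5): δ = 49.93°  ·
  (3,6): δ = 52.14°  ·
  (4,5): δ = 86.79°  ·
  (4,6): δ = 15.28°  ✓
  (5,6): δ = 77.93°  ·
antipodal pairs: 4

count = 4; pairs: (0,5), (1,5), (2,5), (4,6)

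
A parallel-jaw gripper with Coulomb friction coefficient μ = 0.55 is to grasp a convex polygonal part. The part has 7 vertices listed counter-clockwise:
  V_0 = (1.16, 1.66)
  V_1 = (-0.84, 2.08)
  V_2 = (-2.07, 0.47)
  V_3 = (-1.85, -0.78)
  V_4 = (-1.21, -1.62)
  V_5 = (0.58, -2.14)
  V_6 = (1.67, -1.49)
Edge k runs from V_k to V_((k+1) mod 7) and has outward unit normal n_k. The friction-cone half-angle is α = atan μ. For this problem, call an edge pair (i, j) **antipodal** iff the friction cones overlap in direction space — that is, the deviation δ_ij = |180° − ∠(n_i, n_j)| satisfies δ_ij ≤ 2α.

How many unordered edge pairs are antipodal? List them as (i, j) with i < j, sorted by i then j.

α = atan 0.55 = 28.81°;  2α = 57.62°
n_0 = (+0.2055, +0.9787)
n_1 = (-0.7946, +0.6071)
n_2 = (-0.9849, -0.1733)
n_3 = (-0.7954, -0.6060)
n_4 = (-0.2790, -0.9603)
n_5 = (+0.5122, -0.8589)
n_6 = (+0.9871, +0.1598)
  (0,1): δ = 115.52°  ·
  (0,2): δ = 68.16°  ·
  (0,3): δ = 40.84°  ✓
  (0,4): δ = 4.34°  ✓
  (0,5): δ = 42.67°  ✓
  (0,6): δ = 111.06°  ·
  (1,2): δ = 132.64°  ·
  (1,3): δ = 105.32°  ·
  (1,4): δ = 68.82°  ·
  (1,5): δ = 21.81°  ✓
  (1,6): δ = 46.58°  ✓
  (2,3): δ = 152.68°  ·
  (2,4): δ = 116.18°  ·
  (2,5): δ = 69.17°  ·
  (2,6): δ = 0.79°  ✓
  (3,4): δ = 143.50°  ·
  (3,5): δ = 96.50°  ·
  (3,6): δ = 28.11°  ✓
  (4,5): δ = 132.99°  ·
  (4,6): δ = 64.60°  ·
  (5,6): δ = 111.61°  ·
antipodal pairs: 7

count = 7; pairs: (0,3), (0,4), (0,5), (1,5), (1,6), (2,6), (3,6)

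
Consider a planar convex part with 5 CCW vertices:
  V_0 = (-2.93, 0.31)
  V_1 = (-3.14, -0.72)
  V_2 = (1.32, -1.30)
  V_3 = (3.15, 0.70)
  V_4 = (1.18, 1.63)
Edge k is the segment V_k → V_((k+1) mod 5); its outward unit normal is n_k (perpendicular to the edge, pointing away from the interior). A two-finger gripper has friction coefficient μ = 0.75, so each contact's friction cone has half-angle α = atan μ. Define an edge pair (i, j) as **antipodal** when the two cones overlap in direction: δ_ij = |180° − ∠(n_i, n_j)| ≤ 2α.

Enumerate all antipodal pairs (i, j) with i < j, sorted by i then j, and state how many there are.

α = atan 0.75 = 36.87°;  2α = 73.74°
n_0 = (-0.9798, +0.1998)
n_1 = (-0.1290, -0.9916)
n_2 = (+0.7378, -0.6751)
n_3 = (+0.4269, +0.9043)
n_4 = (-0.3058, +0.9521)
  (0,1): δ = 85.89°  ·
  (0,2): δ = 30.93°  ✓
  (0,3): δ = 76.25°  ·
  (0,4): δ = 119.33°  ·
  (1,2): δ = 125.05°  ·
  (1,3): δ = 17.86°  ✓
  (1,4): δ = 25.21°  ✓
  (2,3): δ = 72.81°  ✓
  (2,4): δ = 29.74°  ✓
  (3,4): δ = 136.92°  ·
antipodal pairs: 5

count = 5; pairs: (0,2), (1,3), (1,4), (2,3), (2,4)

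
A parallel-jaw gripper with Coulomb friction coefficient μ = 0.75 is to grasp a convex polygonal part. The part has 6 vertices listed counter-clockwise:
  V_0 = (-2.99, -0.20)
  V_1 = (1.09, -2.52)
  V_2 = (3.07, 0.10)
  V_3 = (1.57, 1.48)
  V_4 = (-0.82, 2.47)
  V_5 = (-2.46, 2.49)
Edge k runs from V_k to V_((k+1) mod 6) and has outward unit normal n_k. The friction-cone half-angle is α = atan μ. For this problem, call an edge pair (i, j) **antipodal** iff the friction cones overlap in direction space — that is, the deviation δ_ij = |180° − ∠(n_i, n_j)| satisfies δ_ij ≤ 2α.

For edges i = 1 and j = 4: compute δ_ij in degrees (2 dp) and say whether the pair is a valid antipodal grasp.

δ = 53.62°, valid

α = atan 0.75 = 36.87°;  2α = 73.74°
edge 1: e_1 = (+1.98, +2.62);  n_1 = (+0.7978, -0.6029)
edge 4: e_4 = (-1.64, +0.02);  n_4 = (+0.0122, +0.9999)
∠(n_1, n_4) = 126.38°
δ = |180° − 126.38°| = 53.62°
53.62° ≤ 2α = 73.74°  →  valid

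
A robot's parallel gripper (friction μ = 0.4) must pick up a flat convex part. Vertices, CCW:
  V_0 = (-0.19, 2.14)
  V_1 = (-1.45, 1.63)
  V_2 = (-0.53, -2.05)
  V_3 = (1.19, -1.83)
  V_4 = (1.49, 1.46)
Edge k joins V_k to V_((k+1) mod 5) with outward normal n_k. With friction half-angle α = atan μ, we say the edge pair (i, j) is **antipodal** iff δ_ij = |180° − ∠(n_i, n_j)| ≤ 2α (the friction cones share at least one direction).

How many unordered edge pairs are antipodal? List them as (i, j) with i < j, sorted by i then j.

count = 3; pairs: (0,2), (1,3), (2,4)

α = atan 0.4 = 21.80°;  2α = 43.60°
n_0 = (-0.3752, +0.9269)
n_1 = (-0.9701, -0.2425)
n_2 = (+0.1269, -0.9919)
n_3 = (+0.9959, -0.0908)
n_4 = (+0.3752, +0.9269)
  (0,1): δ = 98.00°  ·
  (0,2): δ = 14.75°  ✓
  (0,3): δ = 62.75°  ·
  (0,4): δ = 135.93°  ·
  (1,2): δ = 96.75°  ·
  (1,3): δ = 19.25°  ✓
  (1,4): δ = 53.93°  ·
  (2,3): δ = 102.50°  ·
  (2,4): δ = 29.33°  ✓
  (3,4): δ = 106.83°  ·
antipodal pairs: 3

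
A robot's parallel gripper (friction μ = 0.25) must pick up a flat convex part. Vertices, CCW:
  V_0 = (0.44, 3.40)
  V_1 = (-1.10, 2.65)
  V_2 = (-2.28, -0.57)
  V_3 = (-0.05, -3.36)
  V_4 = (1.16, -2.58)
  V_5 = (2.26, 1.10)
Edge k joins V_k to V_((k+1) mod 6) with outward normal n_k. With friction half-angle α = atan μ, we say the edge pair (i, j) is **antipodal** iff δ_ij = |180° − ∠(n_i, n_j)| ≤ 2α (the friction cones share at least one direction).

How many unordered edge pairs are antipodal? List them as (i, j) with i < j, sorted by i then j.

α = atan 0.25 = 14.04°;  2α = 28.07°
n_0 = (-0.4378, +0.8990)
n_1 = (-0.9389, +0.3441)
n_2 = (-0.7811, -0.6244)
n_3 = (+0.5418, -0.8405)
n_4 = (+0.9581, -0.2864)
n_5 = (+0.7842, +0.6205)
  (0,1): δ = 136.09°  ·
  (0,2): δ = 77.33°  ·
  (0,3): δ = 6.84°  ✓
  (0,4): δ = 47.39°  ·
  (0,5): δ = 102.39°  ·
  (1,2): δ = 121.24°  ·
  (1,3): δ = 37.07°  ·
  (1,4): δ = 3.48°  ✓
  (1,5): δ = 58.48°  ·
  (2,3): δ = 95.83°  ·
  (2,4): δ = 55.28°  ·
  (2,5): δ = 0.28°  ✓
  (3,4): δ = 139.45°  ·
  (3,5): δ = 84.45°  ·
  (4,5): δ = 125.00°  ·
antipodal pairs: 3

count = 3; pairs: (0,3), (1,4), (2,5)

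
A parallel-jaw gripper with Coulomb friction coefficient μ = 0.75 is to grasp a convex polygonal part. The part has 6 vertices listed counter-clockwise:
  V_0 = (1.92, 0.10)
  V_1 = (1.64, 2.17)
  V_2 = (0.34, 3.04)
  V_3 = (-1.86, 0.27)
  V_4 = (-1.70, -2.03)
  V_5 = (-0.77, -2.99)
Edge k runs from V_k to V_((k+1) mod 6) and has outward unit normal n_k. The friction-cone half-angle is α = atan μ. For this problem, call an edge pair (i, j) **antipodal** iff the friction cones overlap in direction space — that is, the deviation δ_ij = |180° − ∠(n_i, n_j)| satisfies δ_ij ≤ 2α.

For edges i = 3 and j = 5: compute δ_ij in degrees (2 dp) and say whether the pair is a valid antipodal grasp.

δ = 45.02°, valid

α = atan 0.75 = 36.87°;  2α = 73.74°
edge 3: e_3 = (+0.16, -2.30);  n_3 = (-0.9976, -0.0694)
edge 5: e_5 = (+2.69, +3.09);  n_5 = (+0.7542, -0.6566)
∠(n_3, n_5) = 134.98°
δ = |180° − 134.98°| = 45.02°
45.02° ≤ 2α = 73.74°  →  valid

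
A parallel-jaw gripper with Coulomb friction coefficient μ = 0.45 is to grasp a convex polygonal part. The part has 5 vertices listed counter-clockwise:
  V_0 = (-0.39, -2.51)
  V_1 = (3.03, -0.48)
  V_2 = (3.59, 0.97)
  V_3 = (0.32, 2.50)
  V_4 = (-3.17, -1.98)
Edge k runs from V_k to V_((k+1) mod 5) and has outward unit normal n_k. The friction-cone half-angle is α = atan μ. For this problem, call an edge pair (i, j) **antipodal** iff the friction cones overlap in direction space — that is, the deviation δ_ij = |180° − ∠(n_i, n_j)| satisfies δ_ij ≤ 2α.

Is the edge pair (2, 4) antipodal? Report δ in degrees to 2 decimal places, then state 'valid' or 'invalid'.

α = atan 0.45 = 24.23°;  2α = 48.46°
edge 2: e_2 = (-3.27, +1.53);  n_2 = (+0.4238, +0.9058)
edge 4: e_4 = (+2.78, -0.53);  n_4 = (-0.1873, -0.9823)
∠(n_2, n_4) = 165.72°
δ = |180° − 165.72°| = 14.28°
14.28° ≤ 2α = 48.46°  →  valid

δ = 14.28°, valid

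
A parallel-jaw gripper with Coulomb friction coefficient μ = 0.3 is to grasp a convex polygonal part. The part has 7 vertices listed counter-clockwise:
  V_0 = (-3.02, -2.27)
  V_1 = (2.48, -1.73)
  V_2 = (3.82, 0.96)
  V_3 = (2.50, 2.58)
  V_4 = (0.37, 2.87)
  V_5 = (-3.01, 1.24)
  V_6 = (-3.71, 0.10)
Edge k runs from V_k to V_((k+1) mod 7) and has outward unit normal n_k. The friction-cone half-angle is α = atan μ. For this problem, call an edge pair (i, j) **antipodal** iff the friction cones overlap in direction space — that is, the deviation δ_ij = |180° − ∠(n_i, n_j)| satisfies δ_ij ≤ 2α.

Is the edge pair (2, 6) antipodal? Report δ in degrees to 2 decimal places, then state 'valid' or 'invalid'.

α = atan 0.3 = 16.70°;  2α = 33.40°
edge 2: e_2 = (-1.32, +1.62);  n_2 = (+0.7752, +0.6317)
edge 6: e_6 = (+0.69, -2.37);  n_6 = (-0.9601, -0.2795)
∠(n_2, n_6) = 157.06°
δ = |180° − 157.06°| = 22.94°
22.94° ≤ 2α = 33.40°  →  valid

δ = 22.94°, valid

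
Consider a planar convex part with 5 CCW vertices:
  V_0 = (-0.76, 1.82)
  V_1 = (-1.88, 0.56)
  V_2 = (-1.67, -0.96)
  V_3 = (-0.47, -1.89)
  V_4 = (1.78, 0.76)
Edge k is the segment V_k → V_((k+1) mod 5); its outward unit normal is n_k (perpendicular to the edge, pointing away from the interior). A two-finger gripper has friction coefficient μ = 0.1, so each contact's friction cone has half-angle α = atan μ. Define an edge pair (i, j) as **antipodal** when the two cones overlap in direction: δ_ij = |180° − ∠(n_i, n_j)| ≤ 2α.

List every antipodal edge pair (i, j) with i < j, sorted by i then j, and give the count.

count = 1; pairs: (0,3)

α = atan 0.1 = 5.71°;  2α = 11.42°
n_0 = (-0.7474, +0.6644)
n_1 = (-0.9906, -0.1369)
n_2 = (-0.6126, -0.7904)
n_3 = (+0.7623, -0.6472)
n_4 = (+0.3851, +0.9229)
  (0,1): δ = 130.50°  ·
  (0,2): δ = 86.14°  ·
  (0,3): δ = 1.30°  ✓
  (0,4): δ = 108.98°  ·
  (1,2): δ = 135.64°  ·
  (1,3): δ = 48.20°  ·
  (1,4): δ = 59.48°  ·
  (2,3): δ = 92.56°  ·
  (2,4): δ = 15.12°  ·
  (3,4): δ = 72.32°  ·
antipodal pairs: 1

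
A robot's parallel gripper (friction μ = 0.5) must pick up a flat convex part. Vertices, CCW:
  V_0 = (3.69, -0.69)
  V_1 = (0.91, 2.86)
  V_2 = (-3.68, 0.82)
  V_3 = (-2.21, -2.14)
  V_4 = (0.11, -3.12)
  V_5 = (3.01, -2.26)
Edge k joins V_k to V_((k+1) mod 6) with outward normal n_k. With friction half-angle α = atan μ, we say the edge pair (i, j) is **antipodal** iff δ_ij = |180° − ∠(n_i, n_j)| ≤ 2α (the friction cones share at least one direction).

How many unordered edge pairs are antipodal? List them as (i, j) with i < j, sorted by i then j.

α = atan 0.5 = 26.57°;  2α = 53.13°
n_0 = (+0.7873, +0.6165)
n_1 = (-0.4061, +0.9138)
n_2 = (-0.8956, -0.4448)
n_3 = (-0.3891, -0.9212)
n_4 = (+0.2843, -0.9587)
n_5 = (+0.9176, -0.3974)
  (0,1): δ = 104.10°  ·
  (0,2): δ = 11.65°  ✓
  (0,3): δ = 29.04°  ✓
  (0,4): δ = 68.45°  ·
  (0,5): δ = 118.52°  ·
  (1,2): δ = 87.55°  ·
  (1,3): δ = 46.86°  ✓
  (1,4): δ = 7.44°  ✓
  (1,5): δ = 42.62°  ✓
  (2,3): δ = 139.31°  ·
  (2,4): δ = 99.89°  ·
  (2,5): δ = 49.83°  ✓
  (3,4): δ = 140.58°  ·
  (3,5): δ = 90.52°  ·
  (4,5): δ = 129.94°  ·
antipodal pairs: 6

count = 6; pairs: (0,2), (0,3), (1,3), (1,4), (1,5), (2,5)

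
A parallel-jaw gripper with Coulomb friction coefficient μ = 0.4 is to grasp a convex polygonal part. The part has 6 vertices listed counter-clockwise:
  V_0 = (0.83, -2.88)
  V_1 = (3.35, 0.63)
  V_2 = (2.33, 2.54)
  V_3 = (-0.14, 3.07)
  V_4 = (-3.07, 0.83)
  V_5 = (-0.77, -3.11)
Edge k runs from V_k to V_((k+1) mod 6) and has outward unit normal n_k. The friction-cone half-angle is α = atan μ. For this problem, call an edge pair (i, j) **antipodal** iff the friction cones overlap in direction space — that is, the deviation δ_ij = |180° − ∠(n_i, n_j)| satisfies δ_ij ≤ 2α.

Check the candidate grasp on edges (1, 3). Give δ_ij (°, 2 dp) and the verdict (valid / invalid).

α = atan 0.4 = 21.80°;  2α = 43.60°
edge 1: e_1 = (-1.02, +1.91);  n_1 = (+0.8821, +0.4711)
edge 3: e_3 = (-2.93, -2.24);  n_3 = (-0.6073, +0.7944)
∠(n_1, n_3) = 99.29°
δ = |180° − 99.29°| = 80.71°
80.71° > 2α = 43.60°  →  invalid

δ = 80.71°, invalid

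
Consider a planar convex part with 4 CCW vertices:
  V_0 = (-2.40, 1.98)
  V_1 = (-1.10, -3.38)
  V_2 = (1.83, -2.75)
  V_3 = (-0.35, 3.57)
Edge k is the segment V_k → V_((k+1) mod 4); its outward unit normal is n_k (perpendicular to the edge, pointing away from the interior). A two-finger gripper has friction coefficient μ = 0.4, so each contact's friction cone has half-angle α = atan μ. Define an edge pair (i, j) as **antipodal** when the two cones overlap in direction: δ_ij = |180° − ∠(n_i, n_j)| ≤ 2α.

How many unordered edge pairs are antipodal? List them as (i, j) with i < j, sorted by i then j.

count = 2; pairs: (0,2), (1,3)

α = atan 0.4 = 21.80°;  2α = 43.60°
n_0 = (-0.9718, -0.2357)
n_1 = (+0.2102, -0.9777)
n_2 = (+0.9453, +0.3261)
n_3 = (-0.6129, +0.7902)
  (0,1): δ = 91.50°  ·
  (0,2): δ = 5.40°  ✓
  (0,3): δ = 114.16°  ·
  (1,2): δ = 83.10°  ·
  (1,3): δ = 25.66°  ✓
  (2,3): δ = 71.23°  ·
antipodal pairs: 2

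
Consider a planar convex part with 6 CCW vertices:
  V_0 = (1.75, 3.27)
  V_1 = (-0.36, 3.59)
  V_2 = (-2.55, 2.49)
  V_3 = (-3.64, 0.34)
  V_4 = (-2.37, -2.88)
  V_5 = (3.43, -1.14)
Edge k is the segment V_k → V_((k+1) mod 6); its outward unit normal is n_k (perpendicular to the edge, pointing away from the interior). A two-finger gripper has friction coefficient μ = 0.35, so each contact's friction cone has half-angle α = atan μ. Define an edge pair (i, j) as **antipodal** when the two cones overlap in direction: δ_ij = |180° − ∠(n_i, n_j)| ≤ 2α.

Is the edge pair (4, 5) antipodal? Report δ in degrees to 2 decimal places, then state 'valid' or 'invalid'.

α = atan 0.35 = 19.29°;  2α = 38.58°
edge 4: e_4 = (+5.80, +1.74);  n_4 = (+0.2873, -0.9578)
edge 5: e_5 = (-1.68, +4.41);  n_5 = (+0.9345, +0.3560)
∠(n_4, n_5) = 94.16°
δ = |180° − 94.16°| = 85.84°
85.84° > 2α = 38.58°  →  invalid

δ = 85.84°, invalid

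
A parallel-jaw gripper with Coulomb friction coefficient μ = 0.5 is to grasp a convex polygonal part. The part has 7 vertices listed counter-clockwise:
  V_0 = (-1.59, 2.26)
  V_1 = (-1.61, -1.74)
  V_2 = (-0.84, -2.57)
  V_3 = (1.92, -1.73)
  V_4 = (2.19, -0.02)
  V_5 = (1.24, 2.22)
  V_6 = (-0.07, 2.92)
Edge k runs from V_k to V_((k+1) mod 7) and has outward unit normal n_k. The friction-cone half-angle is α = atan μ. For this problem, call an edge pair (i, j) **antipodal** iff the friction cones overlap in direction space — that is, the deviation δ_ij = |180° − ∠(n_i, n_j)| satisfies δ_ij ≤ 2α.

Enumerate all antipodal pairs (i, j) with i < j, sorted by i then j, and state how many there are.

count = 7; pairs: (0,3), (0,4), (1,3), (1,4), (1,5), (2,5), (2,6)

α = atan 0.5 = 26.57°;  2α = 53.13°
n_0 = (-1.0000, +0.0050)
n_1 = (-0.7331, -0.6801)
n_2 = (+0.2912, -0.9567)
n_3 = (+0.9878, -0.1560)
n_4 = (+0.9206, +0.3904)
n_5 = (+0.4713, +0.8820)
n_6 = (-0.3983, +0.9173)
  (0,1): δ = 136.86°  ·
  (0,2): δ = 72.79°  ·
  (0,3): δ = 8.69°  ✓
  (0,4): δ = 23.27°  ✓
  (0,5): δ = 62.17°  ·
  (0,6): δ = 113.76°  ·
  (1,2): δ = 115.92°  ·
  (1,3): δ = 51.83°  ✓
  (1,4): δ = 19.87°  ✓
  (1,5): δ = 19.03°  ✓
  (1,6): δ = 70.62°  ·
  (2,3): δ = 115.90°  ·
  (2,4): δ = 83.95°  ·
  (2,5): δ = 45.05°  ✓
  (2,6): δ = 6.54°  ✓
  (3,4): δ = 148.05°  ·
  (3,5): δ = 109.15°  ·
  (3,6): δ = 57.56°  ·
  (4,5): δ = 141.10°  ·
  (4,6): δ = 89.51°  ·
  (5,6): δ = 128.41°  ·
antipodal pairs: 7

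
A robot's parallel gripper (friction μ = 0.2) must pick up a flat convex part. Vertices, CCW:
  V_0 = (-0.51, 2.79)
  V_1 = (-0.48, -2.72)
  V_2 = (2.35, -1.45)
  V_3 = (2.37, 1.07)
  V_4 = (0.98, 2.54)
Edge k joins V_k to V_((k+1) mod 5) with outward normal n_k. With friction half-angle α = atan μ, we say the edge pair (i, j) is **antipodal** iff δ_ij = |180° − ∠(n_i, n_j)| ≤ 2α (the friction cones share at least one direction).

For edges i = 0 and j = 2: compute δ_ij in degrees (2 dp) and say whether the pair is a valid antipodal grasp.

δ = 0.77°, valid

α = atan 0.2 = 11.31°;  2α = 22.62°
edge 0: e_0 = (+0.03, -5.51);  n_0 = (-1.0000, -0.0054)
edge 2: e_2 = (+0.02, +2.52);  n_2 = (+1.0000, -0.0079)
∠(n_0, n_2) = 179.23°
δ = |180° − 179.23°| = 0.77°
0.77° ≤ 2α = 22.62°  →  valid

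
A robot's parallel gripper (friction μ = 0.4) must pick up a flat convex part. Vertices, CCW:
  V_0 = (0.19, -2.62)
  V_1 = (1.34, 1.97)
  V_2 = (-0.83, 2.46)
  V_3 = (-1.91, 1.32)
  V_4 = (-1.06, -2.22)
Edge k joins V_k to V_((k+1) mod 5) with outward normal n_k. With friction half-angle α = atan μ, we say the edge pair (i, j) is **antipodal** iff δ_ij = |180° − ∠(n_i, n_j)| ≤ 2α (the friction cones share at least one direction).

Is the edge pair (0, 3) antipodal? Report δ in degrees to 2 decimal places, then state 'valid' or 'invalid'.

α = atan 0.4 = 21.80°;  2α = 43.60°
edge 0: e_0 = (+1.15, +4.59);  n_0 = (+0.9700, -0.2430)
edge 3: e_3 = (+0.85, -3.54);  n_3 = (-0.9724, -0.2335)
∠(n_0, n_3) = 152.43°
δ = |180° − 152.43°| = 27.57°
27.57° ≤ 2α = 43.60°  →  valid

δ = 27.57°, valid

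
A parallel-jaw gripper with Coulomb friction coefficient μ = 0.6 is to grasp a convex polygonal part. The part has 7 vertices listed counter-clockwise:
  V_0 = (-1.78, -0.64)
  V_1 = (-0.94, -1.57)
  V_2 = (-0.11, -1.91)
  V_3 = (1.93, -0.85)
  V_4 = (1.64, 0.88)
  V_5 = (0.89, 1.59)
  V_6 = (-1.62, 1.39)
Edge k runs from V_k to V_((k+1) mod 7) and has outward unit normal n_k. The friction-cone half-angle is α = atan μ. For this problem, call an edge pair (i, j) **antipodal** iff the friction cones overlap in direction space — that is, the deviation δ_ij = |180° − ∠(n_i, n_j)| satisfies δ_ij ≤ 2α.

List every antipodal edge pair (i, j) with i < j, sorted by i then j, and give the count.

count = 10; pairs: (0,3), (0,4), (0,5), (1,3), (1,4), (1,5), (2,5), (2,6), (3,6), (4,6)

α = atan 0.6 = 30.96°;  2α = 61.93°
n_0 = (-0.7421, -0.6703)
n_1 = (-0.3791, -0.9254)
n_2 = (+0.4611, -0.8874)
n_3 = (+0.9862, +0.1653)
n_4 = (+0.6875, +0.7262)
n_5 = (-0.0794, +0.9968)
n_6 = (-0.9969, +0.0786)
  (0,1): δ = 154.37°  ·
  (0,2): δ = 104.63°  ·
  (0,3): δ = 32.57°  ✓
  (0,4): δ = 4.48°  ✓
  (0,5): δ = 52.47°  ✓
  (0,6): δ = 133.40°  ·
  (1,2): δ = 130.27°  ·
  (1,3): δ = 58.21°  ✓
  (1,4): δ = 21.15°  ✓
  (1,5): δ = 26.83°  ✓
  (1,6): δ = 107.77°  ·
  (2,3): δ = 107.94°  ·
  (2,4): δ = 70.89°  ·
  (2,5): δ = 22.90°  ✓
  (2,6): δ = 58.04°  ✓
  (3,4): δ = 142.95°  ·
  (3,5): δ = 94.96°  ·
  (3,6): δ = 14.02°  ✓
  (4,5): δ = 132.01°  ·
  (4,6): δ = 51.08°  ✓
  (5,6): δ = 99.06°  ·
antipodal pairs: 10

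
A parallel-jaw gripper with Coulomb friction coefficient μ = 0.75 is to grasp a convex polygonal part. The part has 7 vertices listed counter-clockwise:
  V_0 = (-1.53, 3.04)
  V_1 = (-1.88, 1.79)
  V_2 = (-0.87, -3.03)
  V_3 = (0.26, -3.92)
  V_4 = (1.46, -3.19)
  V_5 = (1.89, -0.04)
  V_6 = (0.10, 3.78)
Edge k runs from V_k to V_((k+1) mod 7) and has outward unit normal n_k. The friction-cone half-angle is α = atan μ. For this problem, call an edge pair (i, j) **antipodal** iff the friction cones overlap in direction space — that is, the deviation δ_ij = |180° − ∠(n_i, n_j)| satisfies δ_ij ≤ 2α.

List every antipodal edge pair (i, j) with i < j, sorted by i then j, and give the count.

α = atan 0.75 = 36.87°;  2α = 73.74°
n_0 = (-0.9630, +0.2696)
n_1 = (-0.9787, -0.2051)
n_2 = (-0.6187, -0.7856)
n_3 = (+0.5197, -0.8543)
n_4 = (+0.9908, -0.1353)
n_5 = (+0.9055, +0.4243)
n_6 = (-0.4134, +0.9106)
  (0,1): δ = 152.52°  ·
  (0,2): δ = 112.58°  ·
  (0,3): δ = 43.04°  ✓
  (0,4): δ = 7.87°  ✓
  (0,5): δ = 40.75°  ✓
  (0,6): δ = 130.06°  ·
  (1,2): δ = 140.06°  ·
  (1,3): δ = 70.52°  ✓
  (1,4): δ = 19.61°  ✓
  (1,5): δ = 13.27°  ✓
  (1,6): δ = 102.58°  ·
  (2,3): δ = 110.46°  ·
  (2,4): δ = 59.55°  ✓
  (2,5): δ = 26.67°  ✓
  (2,6): δ = 62.64°  ✓
  (3,4): δ = 129.09°  ·
  (3,5): δ = 96.21°  ·
  (3,6): δ = 6.90°  ✓
  (4,5): δ = 147.12°  ·
  (4,6): δ = 57.81°  ✓
  (5,6): δ = 90.69°  ·
antipodal pairs: 11

count = 11; pairs: (0,3), (0,4), (0,5), (1,3), (1,4), (1,5), (2,4), (2,5), (2,6), (3,6), (4,6)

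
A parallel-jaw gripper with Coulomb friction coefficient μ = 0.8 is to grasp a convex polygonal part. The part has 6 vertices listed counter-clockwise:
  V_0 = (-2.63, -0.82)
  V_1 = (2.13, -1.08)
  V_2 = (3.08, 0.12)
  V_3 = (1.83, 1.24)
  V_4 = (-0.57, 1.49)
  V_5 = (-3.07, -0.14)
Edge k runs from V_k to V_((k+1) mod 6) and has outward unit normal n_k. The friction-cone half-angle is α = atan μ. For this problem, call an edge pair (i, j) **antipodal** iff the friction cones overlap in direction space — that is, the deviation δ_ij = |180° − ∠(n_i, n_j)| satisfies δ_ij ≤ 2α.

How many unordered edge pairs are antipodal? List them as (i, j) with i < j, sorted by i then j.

α = atan 0.8 = 38.66°;  2α = 77.32°
n_0 = (-0.0545, -0.9985)
n_1 = (+0.7840, -0.6207)
n_2 = (+0.6673, +0.7448)
n_3 = (+0.1036, +0.9946)
n_4 = (-0.5462, +0.8377)
n_5 = (-0.8396, -0.5433)
  (0,1): δ = 125.24°  ·
  (0,2): δ = 38.73°  ✓
  (0,3): δ = 2.82°  ✓
  (0,4): δ = 36.23°  ✓
  (0,5): δ = 126.03°  ·
  (1,2): δ = 93.49°  ·
  (1,3): δ = 57.58°  ✓
  (1,4): δ = 18.53°  ✓
  (1,5): δ = 71.27°  ✓
  (2,3): δ = 144.09°  ·
  (2,4): δ = 105.04°  ·
  (2,5): δ = 15.23°  ✓
  (3,4): δ = 140.95°  ·
  (3,5): δ = 51.15°  ✓
  (4,5): δ = 90.20°  ·
antipodal pairs: 8

count = 8; pairs: (0,2), (0,3), (0,4), (1,3), (1,4), (1,5), (2,5), (3,5)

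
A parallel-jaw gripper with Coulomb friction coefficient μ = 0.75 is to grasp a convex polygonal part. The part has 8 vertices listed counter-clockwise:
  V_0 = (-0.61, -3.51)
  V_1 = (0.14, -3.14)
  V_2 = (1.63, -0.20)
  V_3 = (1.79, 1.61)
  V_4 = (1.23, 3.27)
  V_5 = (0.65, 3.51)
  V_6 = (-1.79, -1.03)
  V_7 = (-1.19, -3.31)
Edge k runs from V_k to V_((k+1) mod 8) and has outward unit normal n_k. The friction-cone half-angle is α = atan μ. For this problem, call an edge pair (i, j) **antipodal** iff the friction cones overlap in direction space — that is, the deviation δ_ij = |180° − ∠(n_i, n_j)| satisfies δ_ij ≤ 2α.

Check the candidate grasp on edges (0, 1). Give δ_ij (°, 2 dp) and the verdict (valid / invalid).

δ = 143.13°, invalid

α = atan 0.75 = 36.87°;  2α = 73.74°
edge 0: e_0 = (+0.75, +0.37);  n_0 = (+0.4424, -0.8968)
edge 1: e_1 = (+1.49, +2.94);  n_1 = (+0.8920, -0.4521)
∠(n_0, n_1) = 36.87°
δ = |180° − 36.87°| = 143.13°
143.13° > 2α = 73.74°  →  invalid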